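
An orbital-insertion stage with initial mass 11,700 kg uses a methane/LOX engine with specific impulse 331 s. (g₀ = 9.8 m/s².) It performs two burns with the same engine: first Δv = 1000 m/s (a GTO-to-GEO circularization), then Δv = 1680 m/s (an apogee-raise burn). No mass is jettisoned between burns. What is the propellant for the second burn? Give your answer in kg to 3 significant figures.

propellant for the second burn ≈ 3470 kg

v_e = Isp · g₀ = 331 × 9.8 = 3243.8 m/s.
After the first burn: m = 11700 × exp(−1000/3243.8) = 11700 × 0.73471 = 8,596.11 kg.
After the second burn: m = 8,596.11 × exp(−1680/3243.8) = 8,596.11 × 0.59576 = 5,121.22 kg.
Second-burn propellant = 8,596.11 − 5,121.22 = 3,474.89 kg.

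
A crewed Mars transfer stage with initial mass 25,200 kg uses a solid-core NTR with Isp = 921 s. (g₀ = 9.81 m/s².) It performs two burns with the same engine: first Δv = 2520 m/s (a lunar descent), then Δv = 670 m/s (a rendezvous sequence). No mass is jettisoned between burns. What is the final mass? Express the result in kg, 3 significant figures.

v_e = Isp · g₀ = 921 × 9.81 = 9035.0 m/s.
After the first burn: m = 25200 × exp(−2520/9035.0) = 25200 × 0.75660 = 19,066.3 kg.
After the second burn: m = 19,066.3 × exp(−670/9035.0) = 19,066.3 × 0.92853 = 17,703.6 kg.

final mass ≈ 17700 kg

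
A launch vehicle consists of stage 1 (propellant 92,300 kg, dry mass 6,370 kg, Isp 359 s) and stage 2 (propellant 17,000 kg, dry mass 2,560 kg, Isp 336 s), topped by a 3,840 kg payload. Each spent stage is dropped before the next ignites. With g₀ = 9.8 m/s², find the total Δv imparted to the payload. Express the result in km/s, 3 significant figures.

Δv ≈ 9.23 km/s

Ignition mass of stage 1 = 92,300+6,370 + 17,000+2,560 + 3,840 = 122,070 kg.
Stage 1: m₀ = 122,070 kg, m_f = 122,070 − 92,300 = 29,770 kg; Δv = 359×9.8×ln(4.1) = 3518.2×1.4111 ≈ 4965 m/s.
Stage 2: m₀ = 23,400 kg, m_f = 23,400 − 17,000 = 6,400 kg; Δv = 336×9.8×ln(3.656) = 3292.8×1.2964 ≈ 4269 m/s.
Total Δv = 4965 + 4269 = 9234 m/s.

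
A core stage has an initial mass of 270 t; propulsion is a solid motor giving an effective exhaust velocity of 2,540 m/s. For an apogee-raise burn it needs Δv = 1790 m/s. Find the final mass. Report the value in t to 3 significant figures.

By the Tsiolkovsky rocket equation, m₀/m_f = exp(Δv / v_e) = exp(1790 / 2540.0) = exp(0.7047) = 2.0233.
m_f = m₀ / 2.0233 = 270 / 2.0233 = 133.445 t.

final mass ≈ 133 t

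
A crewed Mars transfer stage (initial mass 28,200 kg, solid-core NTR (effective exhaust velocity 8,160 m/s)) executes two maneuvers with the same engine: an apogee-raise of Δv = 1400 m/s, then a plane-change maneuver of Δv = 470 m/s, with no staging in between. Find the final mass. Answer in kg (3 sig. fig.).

final mass ≈ 22400 kg

After the first burn: m = 28200 × exp(−1400/8160.0) = 28200 × 0.84234 = 23,754 kg.
After the second burn: m = 23,754 × exp(−470/8160.0) = 23,754 × 0.94403 = 22,424.5 kg.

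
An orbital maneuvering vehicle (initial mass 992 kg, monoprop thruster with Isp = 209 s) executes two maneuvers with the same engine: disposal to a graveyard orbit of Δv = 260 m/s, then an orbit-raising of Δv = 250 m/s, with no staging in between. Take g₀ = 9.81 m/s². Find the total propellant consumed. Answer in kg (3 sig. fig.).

v_e = Isp · g₀ = 209 × 9.81 = 2050.3 m/s.
After the first burn: m = 992 × exp(−260/2050.3) = 992 × 0.88090 = 873.853 kg.
After the second burn: m = 873.853 × exp(−250/2050.3) = 873.853 × 0.88521 = 773.543 kg.
Total propellant = m₀ − m_final = 992 − 773.543 = 218.457 kg.

total propellant consumed ≈ 218 kg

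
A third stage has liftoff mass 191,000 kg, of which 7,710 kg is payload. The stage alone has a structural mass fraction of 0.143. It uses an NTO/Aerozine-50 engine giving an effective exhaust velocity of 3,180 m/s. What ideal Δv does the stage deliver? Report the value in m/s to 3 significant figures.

Δv ≈ 5500 m/s

Stage wet mass = m₀ − payload = 191,000 − 7,710 = 183,290 kg.
Stage dry mass = ε × stage wet mass = 0.143 × 183,290 = 26,210.5 kg.
Burnout mass m_f = stage dry + payload = 26,210.5 + 7,710 = 33,920.5 kg.
Δv = v_e · ln(191,000/33,920.5) = 3180.0 × ln(5.631) = 3180.0 × 1.7283 ≈ 5496 m/s.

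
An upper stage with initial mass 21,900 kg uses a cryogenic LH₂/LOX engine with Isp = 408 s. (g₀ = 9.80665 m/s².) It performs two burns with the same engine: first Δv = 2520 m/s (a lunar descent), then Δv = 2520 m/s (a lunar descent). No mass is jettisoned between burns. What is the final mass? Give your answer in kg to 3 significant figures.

v_e = Isp · g₀ = 408 × 9.80665 = 4001.1 m/s.
After the first burn: m = 21900 × exp(−2520/4001.1) = 21900 × 0.53269 = 11,665.9 kg.
After the second burn: m = 11,665.9 × exp(−2520/4001.1) = 11,665.9 × 0.53269 = 6,214.31 kg.

final mass ≈ 6210 kg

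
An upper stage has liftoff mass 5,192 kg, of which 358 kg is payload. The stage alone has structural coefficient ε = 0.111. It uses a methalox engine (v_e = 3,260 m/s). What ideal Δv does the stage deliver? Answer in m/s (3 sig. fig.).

Δv ≈ 5730 m/s

Stage wet mass = m₀ − payload = 5,192 − 358 = 4,834 kg.
Stage dry mass = ε × stage wet mass = 0.111 × 4,834 = 536.574 kg.
Burnout mass m_f = stage dry + payload = 536.574 + 358 = 894.574 kg.
Using Δv = v_e ln(m₀/m_f): Δv = v_e · ln(5,192/894.574) = 3260.0 × ln(5.804) = 3260.0 × 1.7585 ≈ 5733 m/s.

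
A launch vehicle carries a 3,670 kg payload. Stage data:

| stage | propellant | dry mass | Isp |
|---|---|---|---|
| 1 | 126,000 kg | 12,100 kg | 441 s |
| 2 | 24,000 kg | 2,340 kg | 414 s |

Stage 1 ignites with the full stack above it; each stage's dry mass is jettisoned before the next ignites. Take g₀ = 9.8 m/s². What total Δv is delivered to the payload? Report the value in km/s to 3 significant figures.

Ignition mass of stage 1 = 126,000+12,100 + 24,000+2,340 + 3,670 = 168,110 kg.
Stage 1: m₀ = 168,110 kg, m_f = 168,110 − 126,000 = 42,110 kg; Δv = 441×9.8×ln(3.992) = 4321.8×1.3843 ≈ 5983 m/s.
Stage 2: m₀ = 30,010 kg, m_f = 30,010 − 24,000 = 6,010 kg; Δv = 414×9.8×ln(4.993) = 4057.2×1.6081 ≈ 6524 m/s.
Total Δv = 5983 + 6524 = 12507 m/s.

Δv ≈ 12.5 km/s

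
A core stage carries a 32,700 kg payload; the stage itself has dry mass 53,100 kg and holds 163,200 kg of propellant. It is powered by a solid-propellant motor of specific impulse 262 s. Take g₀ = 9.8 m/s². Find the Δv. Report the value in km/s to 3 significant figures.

v_e = Isp · g₀ = 262 × 9.8 = 2567.6 m/s.
m₀ = payload + dry + propellant = 32,700 + 53,100 + 163,200 = 249,000 kg.
m_f = payload + dry = 32,700 + 53,100 = 85,800 kg.
By the Tsiolkovsky rocket equation, Δv = v_e · ln(m₀/m_f) = 2567.6 × ln(2.902) = 2567.6 × 1.0654 ≈ 2735.6 m/s.

Δv ≈ 2.74 km/s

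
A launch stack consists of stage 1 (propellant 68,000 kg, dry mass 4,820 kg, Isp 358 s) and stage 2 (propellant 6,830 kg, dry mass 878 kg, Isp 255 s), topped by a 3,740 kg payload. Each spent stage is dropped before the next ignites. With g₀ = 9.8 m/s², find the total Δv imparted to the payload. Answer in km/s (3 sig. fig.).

Δv ≈ 8.04 km/s

Ignition mass of stage 1 = 68,000+4,820 + 6,830+878 + 3,740 = 84,268 kg.
Stage 1: m₀ = 84,268 kg, m_f = 84,268 − 68,000 = 16,268 kg; Δv = 358×9.8×ln(5.18) = 3508.4×1.6448 ≈ 5771 m/s.
Stage 2: m₀ = 11,448 kg, m_f = 11,448 − 6,830 = 4,618 kg; Δv = 255×9.8×ln(2.479) = 2499.0×0.9079 ≈ 2269 m/s.
Total Δv = 5771 + 2269 = 8040 m/s.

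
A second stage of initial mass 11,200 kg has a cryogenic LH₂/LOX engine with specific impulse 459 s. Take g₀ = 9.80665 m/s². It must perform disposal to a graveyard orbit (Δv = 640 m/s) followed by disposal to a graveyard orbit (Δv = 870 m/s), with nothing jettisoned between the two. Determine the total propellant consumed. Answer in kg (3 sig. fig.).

total propellant consumed ≈ 3190 kg

v_e = Isp · g₀ = 459 × 9.80665 = 4501.3 m/s.
After the first burn: m = 11200 × exp(−640/4501.3) = 11200 × 0.86746 = 9,715.55 kg.
After the second burn: m = 9,715.55 × exp(−870/4501.3) = 9,715.55 × 0.82425 = 8,008.04 kg.
Total propellant = m₀ − m_final = 11200 − 8,008.04 = 3,191.96 kg.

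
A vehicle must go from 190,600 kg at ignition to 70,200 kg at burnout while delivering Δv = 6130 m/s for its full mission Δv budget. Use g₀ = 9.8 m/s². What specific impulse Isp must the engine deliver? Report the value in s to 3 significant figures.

ln(m₀/m_f) = ln(190600/70200) = ln(2.715) = 0.9988.
v_e = Δv / ln(m₀/m_f) = 6130 / 0.9988 = 6137.2 m/s.
Isp = v_e / g₀ = 6137.2 / 9.8 = 626.2 s.

Isp ≈ 626 s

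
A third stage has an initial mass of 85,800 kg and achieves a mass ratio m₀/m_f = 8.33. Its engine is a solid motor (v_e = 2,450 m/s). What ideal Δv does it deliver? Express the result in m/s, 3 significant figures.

Δv ≈ 5190 m/s

Δv = v_e · ln(8.33) = 2450.0 × 2.1199 ≈ 5193.7 m/s.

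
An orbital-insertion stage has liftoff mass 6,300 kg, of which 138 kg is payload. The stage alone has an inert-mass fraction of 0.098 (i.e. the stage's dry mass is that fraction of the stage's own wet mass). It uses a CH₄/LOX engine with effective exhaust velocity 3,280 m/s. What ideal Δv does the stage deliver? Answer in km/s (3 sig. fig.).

Stage wet mass = m₀ − payload = 6,300 − 138 = 6,162 kg.
Stage dry mass = ε × stage wet mass = 0.098 × 6,162 = 603.876 kg.
Burnout mass m_f = stage dry + payload = 603.876 + 138 = 741.876 kg.
Rocket equation: Δv = v_e · ln(6,300/741.876) = 3280.0 × ln(8.492) = 3280.0 × 2.1391 ≈ 7016 m/s.

Δv ≈ 7.02 km/s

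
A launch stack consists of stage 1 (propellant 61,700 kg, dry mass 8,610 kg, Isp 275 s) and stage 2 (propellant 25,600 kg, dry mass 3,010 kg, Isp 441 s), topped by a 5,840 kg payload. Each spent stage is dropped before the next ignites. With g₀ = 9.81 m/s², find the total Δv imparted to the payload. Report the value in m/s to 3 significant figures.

Δv ≈ 8280 m/s

Ignition mass of stage 1 = 61,700+8,610 + 25,600+3,010 + 5,840 = 104,760 kg.
Stage 1: m₀ = 104,760 kg, m_f = 104,760 − 61,700 = 43,060 kg; Δv = 275×9.81×ln(2.433) = 2697.8×0.8891 ≈ 2399 m/s.
Stage 2: m₀ = 34,450 kg, m_f = 34,450 − 25,600 = 8,850 kg; Δv = 441×9.81×ln(3.893) = 4326.2×1.3591 ≈ 5880 m/s.
Total Δv = 2399 + 5880 = 8279 m/s.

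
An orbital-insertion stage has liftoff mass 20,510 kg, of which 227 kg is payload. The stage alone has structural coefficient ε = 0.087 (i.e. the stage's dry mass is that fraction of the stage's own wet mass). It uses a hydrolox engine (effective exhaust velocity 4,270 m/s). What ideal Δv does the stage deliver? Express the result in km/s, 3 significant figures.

Δv ≈ 9.96 km/s

Stage wet mass = m₀ − payload = 20,510 − 227 = 20,283 kg.
Stage dry mass = ε × stage wet mass = 0.087 × 20,283 = 1,764.62 kg.
Burnout mass m_f = stage dry + payload = 1,764.62 + 227 = 1,991.62 kg.
Rocket equation: Δv = v_e · ln(20,510/1,991.62) = 4270.0 × ln(10.3) = 4270.0 × 2.3320 ≈ 9957 m/s.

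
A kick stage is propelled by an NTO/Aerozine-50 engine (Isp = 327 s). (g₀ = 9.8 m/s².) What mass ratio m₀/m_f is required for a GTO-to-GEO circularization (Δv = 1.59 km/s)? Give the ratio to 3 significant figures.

mass ratio ≈ 1.64

v_e = Isp · g₀ = 327 × 9.8 = 3204.6 m/s.
By the Tsiolkovsky rocket equation, m₀/m_f = exp(Δv / v_e) = exp(1590 / 3204.6) = exp(0.4962) = 1.6424.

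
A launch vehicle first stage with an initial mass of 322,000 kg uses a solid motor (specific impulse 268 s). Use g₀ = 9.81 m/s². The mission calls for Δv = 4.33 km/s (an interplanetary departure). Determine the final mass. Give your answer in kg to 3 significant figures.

final mass ≈ 62000 kg

v_e = Isp · g₀ = 268 × 9.81 = 2629.1 m/s.
m₀/m_f = exp(Δv / v_e) = exp(4330 / 2629.1) = exp(1.6470) = 5.1912.
m_f = m₀ / 5.1912 = 322,000 / 5.1912 = 62,028 kg.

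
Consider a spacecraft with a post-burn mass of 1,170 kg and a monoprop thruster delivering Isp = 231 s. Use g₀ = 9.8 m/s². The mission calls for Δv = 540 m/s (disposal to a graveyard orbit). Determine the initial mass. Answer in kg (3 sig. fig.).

initial mass ≈ 1490 kg

v_e = Isp · g₀ = 231 × 9.8 = 2263.8 m/s.
By the Tsiolkovsky rocket equation, m₀/m_f = exp(Δv / v_e) = exp(540 / 2263.8) = exp(0.2385) = 1.2694.
m₀ = m_f × 1.2694 = 1,170 × 1.2694 = 1,485.2 kg.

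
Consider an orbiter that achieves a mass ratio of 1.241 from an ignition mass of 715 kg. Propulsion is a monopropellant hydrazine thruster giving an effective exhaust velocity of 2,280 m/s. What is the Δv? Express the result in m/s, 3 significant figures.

Δv ≈ 492 m/s

Δv = v_e · ln(1.241) = 2280.0 × 0.2159 ≈ 492.3 m/s.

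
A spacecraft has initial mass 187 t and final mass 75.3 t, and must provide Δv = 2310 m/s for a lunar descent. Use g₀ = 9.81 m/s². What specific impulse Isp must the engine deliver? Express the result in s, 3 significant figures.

ln(m₀/m_f) = ln(187000/75300) = ln(2.483) = 0.9096.
By the Tsiolkovsky rocket equation, v_e = Δv / ln(m₀/m_f) = 2310 / 0.9096 = 2539.5 m/s.
Isp = v_e / g₀ = 2539.5 / 9.81 = 258.9 s.

Isp ≈ 259 s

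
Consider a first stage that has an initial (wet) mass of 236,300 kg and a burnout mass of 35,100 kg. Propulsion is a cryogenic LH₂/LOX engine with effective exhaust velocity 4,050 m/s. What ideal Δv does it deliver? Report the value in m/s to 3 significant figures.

Δv ≈ 7720 m/s

From the ideal rocket equation, Δv = v_e · ln(m₀/m_f) = 4050.0 × ln(6.732) = 4050.0 × 1.9069 ≈ 7722.9 m/s.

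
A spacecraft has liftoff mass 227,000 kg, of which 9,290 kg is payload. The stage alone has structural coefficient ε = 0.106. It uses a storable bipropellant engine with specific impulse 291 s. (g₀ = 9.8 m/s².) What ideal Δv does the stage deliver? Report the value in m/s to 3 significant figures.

Δv ≈ 5550 m/s

Stage wet mass = m₀ − payload = 227,000 − 9,290 = 217,710 kg.
Stage dry mass = ε × stage wet mass = 0.106 × 217,710 = 23,077.3 kg.
Burnout mass m_f = stage dry + payload = 23,077.3 + 9,290 = 32,367.3 kg.
v_e = Isp · g₀ = 291 × 9.8 = 2851.8 m/s.
Δv = v_e · ln(227,000/32,367.3) = 2851.8 × ln(7.013) = 2851.8 × 1.9478 ≈ 5555 m/s.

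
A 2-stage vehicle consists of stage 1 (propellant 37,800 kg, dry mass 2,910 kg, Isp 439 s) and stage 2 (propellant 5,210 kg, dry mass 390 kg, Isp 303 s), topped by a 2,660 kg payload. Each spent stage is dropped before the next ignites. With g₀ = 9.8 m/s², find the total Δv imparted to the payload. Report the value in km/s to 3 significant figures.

Ignition mass of stage 1 = 37,800+2,910 + 5,210+390 + 2,660 = 48,970 kg.
Stage 1: m₀ = 48,970 kg, m_f = 48,970 − 37,800 = 11,170 kg; Δv = 439×9.8×ln(4.384) = 4302.2×1.4780 ≈ 6359 m/s.
Stage 2: m₀ = 8,260 kg, m_f = 8,260 − 5,210 = 3,050 kg; Δv = 303×9.8×ln(2.708) = 2969.4×0.9963 ≈ 2958 m/s.
Total Δv = 6359 + 2958 = 9317 m/s.

Δv ≈ 9.32 km/s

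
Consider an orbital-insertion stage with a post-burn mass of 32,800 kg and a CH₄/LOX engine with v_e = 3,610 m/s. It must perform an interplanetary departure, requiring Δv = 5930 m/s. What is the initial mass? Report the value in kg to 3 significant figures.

initial mass ≈ 170000 kg

m₀/m_f = exp(Δv / v_e) = exp(5930 / 3610.0) = exp(1.6427) = 5.1689.
m₀ = m_f × 5.1689 = 32,800 × 5.1689 = 169,540 kg.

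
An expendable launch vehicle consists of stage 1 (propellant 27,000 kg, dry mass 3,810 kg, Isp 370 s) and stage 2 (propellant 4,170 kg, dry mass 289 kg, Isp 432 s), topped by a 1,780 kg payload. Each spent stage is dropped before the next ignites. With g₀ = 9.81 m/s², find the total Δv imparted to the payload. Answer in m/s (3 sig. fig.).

Δv ≈ 9410 m/s

Ignition mass of stage 1 = 27,000+3,810 + 4,170+289 + 1,780 = 37,049 kg.
Stage 1: m₀ = 37,049 kg, m_f = 37,049 − 27,000 = 10,049 kg; Δv = 370×9.81×ln(3.687) = 3629.7×1.3048 ≈ 4736 m/s.
Stage 2: m₀ = 6,239 kg, m_f = 6,239 − 4,170 = 2,069 kg; Δv = 432×9.81×ln(3.015) = 4237.9×1.1038 ≈ 4678 m/s.
Total Δv = 4736 + 4678 = 9414 m/s.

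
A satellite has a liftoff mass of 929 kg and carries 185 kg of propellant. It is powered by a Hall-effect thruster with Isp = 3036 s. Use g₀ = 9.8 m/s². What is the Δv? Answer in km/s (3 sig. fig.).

Δv ≈ 6.61 km/s

v_e = Isp · g₀ = 3036 × 9.8 = 29752.8 m/s.
m_f = m₀ − m_prop = 929 − 185 = 744 kg.
Using Δv = v_e ln(m₀/m_f): Δv = v_e · ln(m₀/m_f) = 29752.8 × ln(1.249) = 29752.8 × 0.2221 ≈ 6607.1 m/s.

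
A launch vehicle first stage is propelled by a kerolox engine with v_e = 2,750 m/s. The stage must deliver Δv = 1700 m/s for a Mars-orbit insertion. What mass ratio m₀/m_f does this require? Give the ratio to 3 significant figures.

By the Tsiolkovsky rocket equation, m₀/m_f = exp(Δv / v_e) = exp(1700 / 2750.0) = exp(0.6182) = 1.8556.

mass ratio ≈ 1.86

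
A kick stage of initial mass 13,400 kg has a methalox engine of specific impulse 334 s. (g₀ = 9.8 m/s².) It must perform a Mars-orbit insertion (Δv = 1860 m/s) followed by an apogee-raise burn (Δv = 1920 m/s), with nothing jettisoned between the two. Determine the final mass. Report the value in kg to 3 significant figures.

final mass ≈ 4220 kg

v_e = Isp · g₀ = 334 × 9.8 = 3273.2 m/s.
After the first burn: m = 13400 × exp(−1860/3273.2) = 13400 × 0.56652 = 7,591.37 kg.
After the second burn: m = 7,591.37 × exp(−1920/3273.2) = 7,591.37 × 0.55623 = 4,222.55 kg.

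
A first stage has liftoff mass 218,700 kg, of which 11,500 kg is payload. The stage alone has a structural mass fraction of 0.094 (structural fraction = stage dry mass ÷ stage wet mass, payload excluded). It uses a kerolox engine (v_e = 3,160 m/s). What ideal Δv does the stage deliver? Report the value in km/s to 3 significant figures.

Stage wet mass = m₀ − payload = 218,700 − 11,500 = 207,200 kg.
Stage dry mass = ε × stage wet mass = 0.094 × 207,200 = 19,476.8 kg.
Burnout mass m_f = stage dry + payload = 19,476.8 + 11,500 = 30,976.8 kg.
Rocket equation: Δv = v_e · ln(218,700/30,976.8) = 3160.0 × ln(7.06) = 3160.0 × 1.9545 ≈ 6176 m/s.

Δv ≈ 6.18 km/s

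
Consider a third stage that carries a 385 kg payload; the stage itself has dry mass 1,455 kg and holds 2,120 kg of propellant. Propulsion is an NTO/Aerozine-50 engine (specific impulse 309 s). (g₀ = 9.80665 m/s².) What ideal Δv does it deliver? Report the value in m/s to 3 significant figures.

v_e = Isp · g₀ = 309 × 9.80665 = 3030.3 m/s.
m₀ = payload + dry + propellant = 385 + 1,455 + 2,120 = 3,960 kg.
m_f = payload + dry = 385 + 1,455 = 1,840 kg.
Δv = v_e · ln(m₀/m_f) = 3030.3 × ln(2.152) = 3030.3 × 0.7665 ≈ 2322.6 m/s.

Δv ≈ 2320 m/s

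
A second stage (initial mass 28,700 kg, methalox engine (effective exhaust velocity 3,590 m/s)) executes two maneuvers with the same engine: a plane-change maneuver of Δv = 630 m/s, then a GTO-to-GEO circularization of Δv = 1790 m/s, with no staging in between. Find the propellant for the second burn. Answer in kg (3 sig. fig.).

propellant for the second burn ≈ 9450 kg

After the first burn: m = 28700 × exp(−630/3590.0) = 28700 × 0.83905 = 24,080.7 kg.
After the second burn: m = 24,080.7 × exp(−1790/3590.0) = 24,080.7 × 0.60738 = 14,626.1 kg.
Second-burn propellant = 24,080.7 − 14,626.1 = 9,454.6 kg.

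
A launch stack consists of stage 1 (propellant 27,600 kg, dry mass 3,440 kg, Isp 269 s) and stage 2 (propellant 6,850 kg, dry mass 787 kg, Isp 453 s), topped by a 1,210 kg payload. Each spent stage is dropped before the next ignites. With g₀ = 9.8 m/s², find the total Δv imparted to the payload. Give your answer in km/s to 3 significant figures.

Ignition mass of stage 1 = 27,600+3,440 + 6,850+787 + 1,210 = 39,887 kg.
Stage 1: m₀ = 39,887 kg, m_f = 39,887 − 27,600 = 12,287 kg; Δv = 269×9.8×ln(3.246) = 2636.2×1.1775 ≈ 3104 m/s.
Stage 2: m₀ = 8,847 kg, m_f = 8,847 − 6,850 = 1,997 kg; Δv = 453×9.8×ln(4.43) = 4439.4×1.4884 ≈ 6608 m/s.
Total Δv = 3104 + 6608 = 9712 m/s.

Δv ≈ 9.71 km/s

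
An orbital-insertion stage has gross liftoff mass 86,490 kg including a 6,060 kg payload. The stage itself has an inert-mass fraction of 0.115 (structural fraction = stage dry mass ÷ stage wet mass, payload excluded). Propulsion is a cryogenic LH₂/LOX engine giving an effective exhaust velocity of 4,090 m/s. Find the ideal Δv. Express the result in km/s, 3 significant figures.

Δv ≈ 7.08 km/s

Stage wet mass = m₀ − payload = 86,490 − 6,060 = 80,430 kg.
Stage dry mass = ε × stage wet mass = 0.115 × 80,430 = 9,249.45 kg.
Burnout mass m_f = stage dry + payload = 9,249.45 + 6,060 = 15,309.45 kg.
By the Tsiolkovsky rocket equation, Δv = v_e · ln(86,490/15,309.45) = 4090.0 × ln(5.649) = 4090.0 × 1.7316 ≈ 7082 m/s.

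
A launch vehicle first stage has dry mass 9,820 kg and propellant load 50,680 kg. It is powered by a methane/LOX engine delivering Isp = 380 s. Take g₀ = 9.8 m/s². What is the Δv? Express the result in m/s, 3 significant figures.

v_e = Isp · g₀ = 380 × 9.8 = 3724.0 m/s.
m₀ = m_dry + m_prop = 9,820 + 50,680 = 60,500 kg.
By the Tsiolkovsky rocket equation, Δv = v_e · ln(m₀/m_f) = 3724.0 × ln(6.161) = 3724.0 × 1.8182 ≈ 6771.1 m/s.

Δv ≈ 6770 m/s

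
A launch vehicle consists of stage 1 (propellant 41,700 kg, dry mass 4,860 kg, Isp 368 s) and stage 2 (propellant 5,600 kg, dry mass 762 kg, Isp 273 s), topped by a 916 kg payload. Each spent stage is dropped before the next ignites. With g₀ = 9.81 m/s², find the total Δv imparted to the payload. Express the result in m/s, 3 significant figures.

Δv ≈ 9310 m/s

Ignition mass of stage 1 = 41,700+4,860 + 5,600+762 + 916 = 53,838 kg.
Stage 1: m₀ = 53,838 kg, m_f = 53,838 − 41,700 = 12,138 kg; Δv = 368×9.81×ln(4.435) = 3610.1×1.4896 ≈ 5378 m/s.
Stage 2: m₀ = 7,278 kg, m_f = 7,278 − 5,600 = 1,678 kg; Δv = 273×9.81×ln(4.337) = 2678.1×1.4673 ≈ 3929 m/s.
Total Δv = 5378 + 3929 = 9307 m/s.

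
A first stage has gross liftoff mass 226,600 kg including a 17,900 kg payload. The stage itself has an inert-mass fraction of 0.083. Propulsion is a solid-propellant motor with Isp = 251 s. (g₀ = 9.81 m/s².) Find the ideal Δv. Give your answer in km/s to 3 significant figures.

Stage wet mass = m₀ − payload = 226,600 − 17,900 = 208,700 kg.
Stage dry mass = ε × stage wet mass = 0.083 × 208,700 = 17,322.1 kg.
Burnout mass m_f = stage dry + payload = 17,322.1 + 17,900 = 35,222.1 kg.
v_e = Isp · g₀ = 251 × 9.81 = 2462.3 m/s.
Δv = v_e · ln(226,600/35,222.1) = 2462.3 × ln(6.433) = 2462.3 × 1.8615 ≈ 4584 m/s.

Δv ≈ 4.58 km/s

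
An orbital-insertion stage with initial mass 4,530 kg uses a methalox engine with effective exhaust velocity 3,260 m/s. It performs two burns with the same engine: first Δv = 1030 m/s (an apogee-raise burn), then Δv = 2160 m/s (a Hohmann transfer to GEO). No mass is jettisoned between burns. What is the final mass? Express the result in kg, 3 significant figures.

final mass ≈ 1700 kg

After the first burn: m = 4530 × exp(−1030/3260.0) = 4530 × 0.72910 = 3,302.82 kg.
After the second burn: m = 3,302.82 × exp(−2160/3260.0) = 3,302.82 × 0.51552 = 1,702.67 kg.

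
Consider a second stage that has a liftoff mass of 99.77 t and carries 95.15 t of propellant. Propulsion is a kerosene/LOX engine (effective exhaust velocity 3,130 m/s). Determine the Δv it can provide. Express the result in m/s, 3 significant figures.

m_f = m₀ − m_prop = 99.77 − 95.15 = 4.62 t.
Rocket equation: Δv = v_e · ln(m₀/m_f) = 3130.0 × ln(21.6) = 3130.0 × 3.0725 ≈ 9616.8 m/s.

Δv ≈ 9620 m/s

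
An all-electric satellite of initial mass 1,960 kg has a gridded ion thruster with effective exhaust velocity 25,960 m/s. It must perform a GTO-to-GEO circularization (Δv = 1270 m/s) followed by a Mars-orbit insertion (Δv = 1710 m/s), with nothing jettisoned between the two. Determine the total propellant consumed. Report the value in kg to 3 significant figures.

After the first burn: m = 1960 × exp(−1270/25960.0) = 1960 × 0.95226 = 1,866.43 kg.
After the second burn: m = 1,866.43 × exp(−1710/25960.0) = 1,866.43 × 0.93625 = 1,747.45 kg.
Total propellant = m₀ − m_final = 1960 − 1,747.45 = 212.55 kg.

total propellant consumed ≈ 213 kg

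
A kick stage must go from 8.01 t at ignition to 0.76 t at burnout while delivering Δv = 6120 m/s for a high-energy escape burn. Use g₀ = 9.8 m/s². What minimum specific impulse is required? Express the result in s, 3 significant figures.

ln(m₀/m_f) = ln(8010/760) = ln(10.54) = 2.3551.
v_e = Δv / ln(m₀/m_f) = 6120 / 2.3551 = 2598.6 m/s.
Isp = v_e / g₀ = 2598.6 / 9.8 = 265.2 s.

Isp ≈ 265 s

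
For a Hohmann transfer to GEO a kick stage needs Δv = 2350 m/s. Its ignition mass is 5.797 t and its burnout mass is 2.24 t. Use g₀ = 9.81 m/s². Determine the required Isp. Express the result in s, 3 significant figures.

ln(m₀/m_f) = ln(5797/2240) = ln(2.588) = 0.9509.
v_e = Δv / ln(m₀/m_f) = 2350 / 0.9509 = 2471.4 m/s.
Isp = v_e / g₀ = 2471.4 / 9.81 = 251.9 s.

Isp ≈ 252 s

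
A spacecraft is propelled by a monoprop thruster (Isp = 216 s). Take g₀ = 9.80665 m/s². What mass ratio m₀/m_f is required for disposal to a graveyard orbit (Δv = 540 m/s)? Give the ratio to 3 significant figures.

v_e = Isp · g₀ = 216 × 9.80665 = 2118.2 m/s.
m₀/m_f = exp(Δv / v_e) = exp(540 / 2118.2) = exp(0.2549) = 1.2904.

mass ratio ≈ 1.29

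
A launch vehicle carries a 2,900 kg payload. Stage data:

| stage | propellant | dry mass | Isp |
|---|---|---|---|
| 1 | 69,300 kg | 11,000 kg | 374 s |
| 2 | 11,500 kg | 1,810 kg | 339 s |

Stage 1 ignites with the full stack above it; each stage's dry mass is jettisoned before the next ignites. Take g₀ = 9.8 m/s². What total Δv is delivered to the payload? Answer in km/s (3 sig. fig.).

Ignition mass of stage 1 = 69,300+11,000 + 11,500+1,810 + 2,900 = 96,510 kg.
Stage 1: m₀ = 96,510 kg, m_f = 96,510 − 69,300 = 27,210 kg; Δv = 374×9.8×ln(3.547) = 3665.2×1.2661 ≈ 4640 m/s.
Stage 2: m₀ = 16,210 kg, m_f = 16,210 − 11,500 = 4,710 kg; Δv = 339×9.8×ln(3.442) = 3322.2×1.2359 ≈ 4106 m/s.
Total Δv = 4640 + 4106 = 8746 m/s.

Δv ≈ 8.75 km/s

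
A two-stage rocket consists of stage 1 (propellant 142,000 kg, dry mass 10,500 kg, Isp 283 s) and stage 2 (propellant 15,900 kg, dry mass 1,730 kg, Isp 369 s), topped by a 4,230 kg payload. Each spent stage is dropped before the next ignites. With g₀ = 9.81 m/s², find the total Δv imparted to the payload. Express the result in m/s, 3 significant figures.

Ignition mass of stage 1 = 142,000+10,500 + 15,900+1,730 + 4,230 = 174,360 kg.
Stage 1: m₀ = 174,360 kg, m_f = 174,360 − 142,000 = 32,360 kg; Δv = 283×9.81×ln(5.388) = 2776.2×1.6842 ≈ 4676 m/s.
Stage 2: m₀ = 21,860 kg, m_f = 21,860 − 15,900 = 5,960 kg; Δv = 369×9.81×ln(3.668) = 3619.9×1.2996 ≈ 4704 m/s.
Total Δv = 4676 + 4704 = 9380 m/s.

Δv ≈ 9380 m/s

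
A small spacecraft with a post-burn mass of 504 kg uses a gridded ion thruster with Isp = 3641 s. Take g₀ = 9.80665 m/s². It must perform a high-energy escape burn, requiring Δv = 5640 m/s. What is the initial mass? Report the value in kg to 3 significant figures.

initial mass ≈ 590 kg

v_e = Isp · g₀ = 3641 × 9.80665 = 35706.0 m/s.
m₀/m_f = exp(Δv / v_e) = exp(5640 / 35706.0) = exp(0.1580) = 1.1711.
m₀ = m_f × 1.1711 = 504 × 1.1711 = 590.234 kg.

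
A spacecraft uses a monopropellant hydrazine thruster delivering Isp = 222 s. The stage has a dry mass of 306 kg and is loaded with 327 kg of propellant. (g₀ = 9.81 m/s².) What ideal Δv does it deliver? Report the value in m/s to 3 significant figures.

v_e = Isp · g₀ = 222 × 9.81 = 2177.8 m/s.
m₀ = m_dry + m_prop = 306 + 327 = 633 kg.
Δv = v_e · ln(m₀/m_f) = 2177.8 × ln(2.069) = 2177.8 × 0.7269 ≈ 1583.0 m/s.

Δv ≈ 1580 m/s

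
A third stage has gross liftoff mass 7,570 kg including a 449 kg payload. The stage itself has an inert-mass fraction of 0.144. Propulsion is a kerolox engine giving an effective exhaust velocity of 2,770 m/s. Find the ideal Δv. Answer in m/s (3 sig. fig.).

Δv ≈ 4530 m/s

Stage wet mass = m₀ − payload = 7,570 − 449 = 7,121 kg.
Stage dry mass = ε × stage wet mass = 0.144 × 7,121 = 1,025.42 kg.
Burnout mass m_f = stage dry + payload = 1,025.42 + 449 = 1,474.42 kg.
Using Δv = v_e ln(m₀/m_f): Δv = v_e · ln(7,570/1,474.42) = 2770.0 × ln(5.134) = 2770.0 × 1.6359 ≈ 4532 m/s.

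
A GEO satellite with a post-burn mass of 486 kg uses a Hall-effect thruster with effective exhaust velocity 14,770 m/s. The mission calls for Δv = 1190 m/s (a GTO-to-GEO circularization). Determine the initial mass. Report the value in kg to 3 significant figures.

initial mass ≈ 527 kg

From the ideal rocket equation, m₀/m_f = exp(Δv / v_e) = exp(1190 / 14770.0) = exp(0.0806) = 1.0839.
m₀ = m_f × 1.0839 = 486 × 1.0839 = 526.775 kg.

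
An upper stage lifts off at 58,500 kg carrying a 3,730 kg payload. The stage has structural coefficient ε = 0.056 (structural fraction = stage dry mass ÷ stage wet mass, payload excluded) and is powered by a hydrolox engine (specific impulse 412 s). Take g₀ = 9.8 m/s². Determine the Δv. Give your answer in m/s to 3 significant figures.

Stage wet mass = m₀ − payload = 58,500 − 3,730 = 54,770 kg.
Stage dry mass = ε × stage wet mass = 0.056 × 54,770 = 3,067.12 kg.
Burnout mass m_f = stage dry + payload = 3,067.12 + 3,730 = 6,797.12 kg.
v_e = Isp · g₀ = 412 × 9.8 = 4037.6 m/s.
Δv = v_e · ln(58,500/6,797.12) = 4037.6 × ln(8.607) = 4037.6 × 2.1525 ≈ 8691 m/s.

Δv ≈ 8690 m/s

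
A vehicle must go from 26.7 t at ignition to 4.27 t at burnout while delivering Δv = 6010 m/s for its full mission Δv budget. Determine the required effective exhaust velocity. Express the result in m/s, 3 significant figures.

ln(m₀/m_f) = ln(26700/4270) = ln(6.253) = 1.8330.
From the ideal rocket equation, v_e = Δv / ln(m₀/m_f) = 6010 / 1.8330 = 3278.7 m/s.

v_e ≈ 3280 m/s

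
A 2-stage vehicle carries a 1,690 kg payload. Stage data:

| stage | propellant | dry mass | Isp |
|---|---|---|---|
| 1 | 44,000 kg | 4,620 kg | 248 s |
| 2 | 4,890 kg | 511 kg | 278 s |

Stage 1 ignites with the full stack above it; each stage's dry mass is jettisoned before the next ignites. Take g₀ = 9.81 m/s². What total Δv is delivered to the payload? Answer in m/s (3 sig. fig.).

Δv ≈ 6990 m/s

Ignition mass of stage 1 = 44,000+4,620 + 4,890+511 + 1,690 = 55,711 kg.
Stage 1: m₀ = 55,711 kg, m_f = 55,711 − 44,000 = 11,711 kg; Δv = 248×9.81×ln(4.757) = 2432.9×1.5596 ≈ 3794 m/s.
Stage 2: m₀ = 7,091 kg, m_f = 7,091 − 4,890 = 2,201 kg; Δv = 278×9.81×ln(3.222) = 2727.2×1.1699 ≈ 3191 m/s.
Total Δv = 3794 + 3191 = 6985 m/s.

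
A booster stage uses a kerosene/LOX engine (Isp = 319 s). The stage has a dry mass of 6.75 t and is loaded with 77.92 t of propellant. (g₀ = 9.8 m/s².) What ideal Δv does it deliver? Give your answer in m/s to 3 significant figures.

Δv ≈ 7910 m/s

v_e = Isp · g₀ = 319 × 9.8 = 3126.2 m/s.
m₀ = m_dry + m_prop = 6.75 + 77.92 = 84.67 t.
Rocket equation: Δv = v_e · ln(m₀/m_f) = 3126.2 × ln(12.54) = 3126.2 × 2.5292 ≈ 7906.8 m/s.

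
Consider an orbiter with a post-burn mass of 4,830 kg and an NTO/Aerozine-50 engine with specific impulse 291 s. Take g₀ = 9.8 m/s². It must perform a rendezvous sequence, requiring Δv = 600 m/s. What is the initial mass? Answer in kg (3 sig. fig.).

v_e = Isp · g₀ = 291 × 9.8 = 2851.8 m/s.
m₀/m_f = exp(Δv / v_e) = exp(600 / 2851.8) = exp(0.2104) = 1.2342.
m₀ = m_f × 1.2342 = 4,830 × 1.2342 = 5,961.19 kg.

initial mass ≈ 5960 kg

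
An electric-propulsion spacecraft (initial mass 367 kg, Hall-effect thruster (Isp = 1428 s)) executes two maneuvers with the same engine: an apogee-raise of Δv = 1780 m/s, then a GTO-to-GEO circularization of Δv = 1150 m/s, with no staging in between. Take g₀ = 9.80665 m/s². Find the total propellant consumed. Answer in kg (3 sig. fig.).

v_e = Isp · g₀ = 1428 × 9.80665 = 14003.9 m/s.
After the first burn: m = 367 × exp(−1780/14003.9) = 367 × 0.88064 = 323.195 kg.
After the second burn: m = 323.195 × exp(−1150/14003.9) = 323.195 × 0.92116 = 297.714 kg.
Total propellant = m₀ − m_final = 367 − 297.714 = 69.286 kg.

total propellant consumed ≈ 69.3 kg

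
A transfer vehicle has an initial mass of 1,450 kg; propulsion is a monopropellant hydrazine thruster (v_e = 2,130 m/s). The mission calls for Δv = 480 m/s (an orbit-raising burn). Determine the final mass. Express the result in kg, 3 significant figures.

From the ideal rocket equation, m₀/m_f = exp(Δv / v_e) = exp(480 / 2130.0) = exp(0.2254) = 1.2528.
m_f = m₀ / 1.2528 = 1,450 / 1.2528 = 1,157.41 kg.

final mass ≈ 1160 kg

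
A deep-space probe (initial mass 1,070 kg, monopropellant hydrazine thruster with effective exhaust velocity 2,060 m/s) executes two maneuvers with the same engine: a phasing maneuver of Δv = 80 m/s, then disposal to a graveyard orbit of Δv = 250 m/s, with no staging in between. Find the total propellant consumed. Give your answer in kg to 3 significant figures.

After the first burn: m = 1070 × exp(−80/2060.0) = 1070 × 0.96191 = 1,029.24 kg.
After the second burn: m = 1,029.24 × exp(−250/2060.0) = 1,029.24 × 0.88572 = 911.618 kg.
Total propellant = m₀ − m_final = 1070 − 911.618 = 158.382 kg.

total propellant consumed ≈ 158 kg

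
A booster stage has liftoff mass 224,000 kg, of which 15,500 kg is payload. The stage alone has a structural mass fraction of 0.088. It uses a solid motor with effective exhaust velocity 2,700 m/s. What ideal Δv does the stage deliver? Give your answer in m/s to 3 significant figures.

Stage wet mass = m₀ − payload = 224,000 − 15,500 = 208,500 kg.
Stage dry mass = ε × stage wet mass = 0.088 × 208,500 = 18,348 kg.
Burnout mass m_f = stage dry + payload = 18,348 + 15,500 = 33,848 kg.
By the Tsiolkovsky rocket equation, Δv = v_e · ln(224,000/33,848) = 2700.0 × ln(6.618) = 2700.0 × 1.8898 ≈ 5102 m/s.

Δv ≈ 5100 m/s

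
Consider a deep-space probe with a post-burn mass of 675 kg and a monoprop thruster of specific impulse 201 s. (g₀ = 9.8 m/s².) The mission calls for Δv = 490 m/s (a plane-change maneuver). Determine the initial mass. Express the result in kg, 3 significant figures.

v_e = Isp · g₀ = 201 × 9.8 = 1969.8 m/s.
m₀/m_f = exp(Δv / v_e) = exp(490 / 1969.8) = exp(0.2488) = 1.2824.
m₀ = m_f × 1.2824 = 675 × 1.2824 = 865.62 kg.

initial mass ≈ 866 kg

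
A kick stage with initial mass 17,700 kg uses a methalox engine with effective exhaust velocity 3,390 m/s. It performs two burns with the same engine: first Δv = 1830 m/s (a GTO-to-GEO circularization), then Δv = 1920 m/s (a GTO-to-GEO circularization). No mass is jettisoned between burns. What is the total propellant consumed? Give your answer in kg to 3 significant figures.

total propellant consumed ≈ 11800 kg

After the first burn: m = 17700 × exp(−1830/3390.0) = 17700 × 0.58285 = 10,316.4 kg.
After the second burn: m = 10,316.4 × exp(−1920/3390.0) = 10,316.4 × 0.56758 = 5,855.38 kg.
Total propellant = m₀ − m_final = 17700 − 5,855.38 = 11,844.62 kg.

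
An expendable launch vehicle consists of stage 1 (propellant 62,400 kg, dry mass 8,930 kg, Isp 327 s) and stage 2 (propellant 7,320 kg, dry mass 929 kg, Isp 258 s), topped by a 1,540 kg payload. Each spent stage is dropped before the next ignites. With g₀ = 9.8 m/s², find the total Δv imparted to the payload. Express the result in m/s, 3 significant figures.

Ignition mass of stage 1 = 62,400+8,930 + 7,320+929 + 1,540 = 81,119 kg.
Stage 1: m₀ = 81,119 kg, m_f = 81,119 − 62,400 = 18,719 kg; Δv = 327×9.8×ln(4.334) = 3204.6×1.4664 ≈ 4699 m/s.
Stage 2: m₀ = 9,789 kg, m_f = 9,789 − 7,320 = 2,469 kg; Δv = 258×9.8×ln(3.965) = 2528.4×1.3774 ≈ 3483 m/s.
Total Δv = 4699 + 3483 = 8182 m/s.

Δv ≈ 8180 m/s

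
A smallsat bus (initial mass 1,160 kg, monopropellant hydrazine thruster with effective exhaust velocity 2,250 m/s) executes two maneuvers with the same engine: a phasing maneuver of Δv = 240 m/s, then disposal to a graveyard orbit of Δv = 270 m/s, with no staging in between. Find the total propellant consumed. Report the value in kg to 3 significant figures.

After the first burn: m = 1160 × exp(−240/2250.0) = 1160 × 0.89883 = 1,042.64 kg.
After the second burn: m = 1,042.64 × exp(−270/2250.0) = 1,042.64 × 0.88692 = 924.738 kg.
Total propellant = m₀ − m_final = 1160 − 924.738 = 235.262 kg.

total propellant consumed ≈ 235 kg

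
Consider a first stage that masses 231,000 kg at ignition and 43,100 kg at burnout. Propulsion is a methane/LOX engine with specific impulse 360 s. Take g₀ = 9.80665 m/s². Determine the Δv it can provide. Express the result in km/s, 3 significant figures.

v_e = Isp · g₀ = 360 × 9.80665 = 3530.4 m/s.
Rocket equation: Δv = v_e · ln(m₀/m_f) = 3530.4 × ln(5.36) = 3530.4 × 1.6789 ≈ 5927.2 m/s.

Δv ≈ 5.93 km/s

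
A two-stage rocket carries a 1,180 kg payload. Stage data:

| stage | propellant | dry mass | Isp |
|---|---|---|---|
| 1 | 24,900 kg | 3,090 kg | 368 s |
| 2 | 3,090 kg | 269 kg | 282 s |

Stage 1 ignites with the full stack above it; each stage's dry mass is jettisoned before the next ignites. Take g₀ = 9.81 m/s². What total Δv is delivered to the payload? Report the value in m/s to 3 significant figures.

Ignition mass of stage 1 = 24,900+3,090 + 3,090+269 + 1,180 = 32,529 kg.
Stage 1: m₀ = 32,529 kg, m_f = 32,529 − 24,900 = 7,629 kg; Δv = 368×9.81×ln(4.264) = 3610.1×1.4502 ≈ 5235 m/s.
Stage 2: m₀ = 4,539 kg, m_f = 4,539 − 3,090 = 1,449 kg; Δv = 282×9.81×ln(3.133) = 2766.4×1.1418 ≈ 3159 m/s.
Total Δv = 5235 + 3159 = 8394 m/s.

Δv ≈ 8390 m/s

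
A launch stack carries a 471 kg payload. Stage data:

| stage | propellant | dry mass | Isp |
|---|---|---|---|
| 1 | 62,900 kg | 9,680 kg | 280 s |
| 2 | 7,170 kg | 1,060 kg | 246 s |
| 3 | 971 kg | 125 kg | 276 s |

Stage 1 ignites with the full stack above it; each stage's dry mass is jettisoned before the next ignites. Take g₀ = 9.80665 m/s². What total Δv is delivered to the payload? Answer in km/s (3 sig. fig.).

Δv ≈ 9.75 km/s

Ignition mass of stage 1 = 62,900+9,680 + 7,170+1,060 + 971+125 + 471 = 82,377 kg.
Stage 1: m₀ = 82,377 kg, m_f = 82,377 − 62,900 = 19,477 kg; Δv = 280×9.80665×ln(4.229) = 2745.9×1.4421 ≈ 3960 m/s.
Stage 2: m₀ = 9,797 kg, m_f = 9,797 − 7,170 = 2,627 kg; Δv = 246×9.80665×ln(3.729) = 2412.4×1.3162 ≈ 3175 m/s.
Stage 3: m₀ = 1,567 kg, m_f = 1,567 − 971 = 596 kg; Δv = 276×9.80665×ln(2.629) = 2706.6×0.9667 ≈ 2616 m/s.
Total Δv = 3960 + 3175 + 2616 = 9751 m/s.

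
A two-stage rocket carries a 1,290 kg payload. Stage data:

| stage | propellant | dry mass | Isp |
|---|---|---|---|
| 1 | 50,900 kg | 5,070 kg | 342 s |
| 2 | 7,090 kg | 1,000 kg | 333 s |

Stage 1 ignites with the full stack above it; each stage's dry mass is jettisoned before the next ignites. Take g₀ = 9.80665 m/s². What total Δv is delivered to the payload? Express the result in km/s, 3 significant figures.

Δv ≈ 9.67 km/s

Ignition mass of stage 1 = 50,900+5,070 + 7,090+1,000 + 1,290 = 65,350 kg.
Stage 1: m₀ = 65,350 kg, m_f = 65,350 − 50,900 = 14,450 kg; Δv = 342×9.80665×ln(4.522) = 3353.9×1.5091 ≈ 5061 m/s.
Stage 2: m₀ = 9,380 kg, m_f = 9,380 − 7,090 = 2,290 kg; Δv = 333×9.80665×ln(4.096) = 3265.6×1.4100 ≈ 4605 m/s.
Total Δv = 5061 + 4605 = 9666 m/s.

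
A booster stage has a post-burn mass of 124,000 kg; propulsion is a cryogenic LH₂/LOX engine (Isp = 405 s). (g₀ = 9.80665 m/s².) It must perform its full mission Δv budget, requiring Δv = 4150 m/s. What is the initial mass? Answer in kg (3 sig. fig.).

initial mass ≈ 353000 kg

v_e = Isp · g₀ = 405 × 9.80665 = 3971.7 m/s.
From the ideal rocket equation, m₀/m_f = exp(Δv / v_e) = exp(4150 / 3971.7) = exp(1.0449) = 2.8431.
m₀ = m_f × 2.8431 = 124,000 × 2.8431 = 352,544 kg.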